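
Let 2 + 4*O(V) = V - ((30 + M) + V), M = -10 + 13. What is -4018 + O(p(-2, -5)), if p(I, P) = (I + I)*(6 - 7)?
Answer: -16107/4 ≈ -4026.8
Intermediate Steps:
M = 3
p(I, P) = -2*I (p(I, P) = (2*I)*(-1) = -2*I)
O(V) = -35/4 (O(V) = -1/2 + (V - ((30 + 3) + V))/4 = -1/2 + (V - (33 + V))/4 = -1/2 + (V + (-33 - V))/4 = -1/2 + (1/4)*(-33) = -1/2 - 33/4 = -35/4)
-4018 + O(p(-2, -5)) = -4018 - 35/4 = -16107/4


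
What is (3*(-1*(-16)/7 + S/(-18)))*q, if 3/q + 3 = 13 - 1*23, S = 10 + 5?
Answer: -183/182 ≈ -1.0055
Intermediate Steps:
S = 15
q = -3/13 (q = 3/(-3 + (13 - 1*23)) = 3/(-3 + (13 - 23)) = 3/(-3 - 10) = 3/(-13) = 3*(-1/13) = -3/13 ≈ -0.23077)
(3*(-1*(-16)/7 + S/(-18)))*q = (3*(-1*(-16)/7 + 15/(-18)))*(-3/13) = (3*(16*(1/7) + 15*(-1/18)))*(-3/13) = (3*(16/7 - 5/6))*(-3/13) = (3*(61/42))*(-3/13) = (61/14)*(-3/13) = -183/182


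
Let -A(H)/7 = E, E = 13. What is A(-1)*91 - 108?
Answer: -8389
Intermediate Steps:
A(H) = -91 (A(H) = -7*13 = -91)
A(-1)*91 - 108 = -91*91 - 108 = -8281 - 108 = -8389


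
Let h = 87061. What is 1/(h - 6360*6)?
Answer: 1/48901 ≈ 2.0449e-5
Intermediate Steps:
1/(h - 6360*6) = 1/(87061 - 6360*6) = 1/(87061 - 1060*36) = 1/(87061 - 38160) = 1/48901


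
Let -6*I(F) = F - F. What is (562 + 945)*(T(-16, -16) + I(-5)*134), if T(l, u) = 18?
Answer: 27126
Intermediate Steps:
I(F) = 0 (I(F) = -(F - F)/6 = -1/6*0 = 0)
(562 + 945)*(T(-16, -16) + I(-5)*134) = (562 + 945)*(18 + 0*134) = 1507*(18 + 0) = 1507*18 = 27126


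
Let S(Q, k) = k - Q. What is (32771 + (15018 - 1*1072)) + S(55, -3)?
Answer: 46659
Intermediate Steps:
(32771 + (15018 - 1*1072)) + S(55, -3) = (32771 + (15018 - 1*1072)) + (-3 - 1*55) = (32771 + (15018 - 1072)) + (-3 - 55) = (32771 + 13946) - 58 = 46717 - 58 = 46659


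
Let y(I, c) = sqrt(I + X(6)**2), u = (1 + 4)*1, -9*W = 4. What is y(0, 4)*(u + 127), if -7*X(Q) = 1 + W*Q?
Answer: 220/7 ≈ 31.429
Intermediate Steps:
W = -4/9 (W = -1/9*4 = -4/9 ≈ -0.44444)
u = 5 (u = 5*1 = 5)
X(Q) = -1/7 + 4*Q/63 (X(Q) = -(1 - 4*Q/9)/7 = -1/7 + 4*Q/63)
y(I, c) = sqrt(25/441 + I) (y(I, c) = sqrt(I + (-1/7 + (4/63)*6)**2) = sqrt(I + (-1/7 + 8/21)**2) = sqrt(I + (5/21)**2) = sqrt(I + 25/441) = sqrt(25/441 + I))
y(0, 4)*(u + 127) = (sqrt(25 + 441*0)/21)*(5 + 127) = (sqrt(25 + 0)/21)*132 = (sqrt(25)/21)*132 = ((1/21)*5)*132 = (5/21)*132 = 220/7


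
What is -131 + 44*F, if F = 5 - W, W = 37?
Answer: -1539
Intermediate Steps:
F = -32 (F = 5 - 1*37 = 5 - 37 = -32)
-131 + 44*F = -131 + 44*(-32) = -131 - 1408 = -1539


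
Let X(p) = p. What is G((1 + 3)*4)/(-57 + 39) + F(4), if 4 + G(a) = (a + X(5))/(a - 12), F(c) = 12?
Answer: 859/72 ≈ 11.931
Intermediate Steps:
G(a) = -4 + (5 + a)/(-12 + a) (G(a) = -4 + (a + 5)/(a - 12) = -4 + (5 + a)/(-12 + a))
G((1 + 3)*4)/(-57 + 39) + F(4) = ((53 - 3*(1 + 3)*4)/(-12 + (1 + 3)*4))/(-57 + 39) + 12 = ((53 - 12*4)/(-12 + 4*4))/(-18) + 12 = -(53 - 3*16)/(18*(-12 + 16)) + 12 = -(53 - 48)/(18*4) + 12 = -5/72 + 12 = 859/72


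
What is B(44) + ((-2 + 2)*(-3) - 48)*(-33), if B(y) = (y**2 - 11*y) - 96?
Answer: 2940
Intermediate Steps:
B(y) = -96 + y**2 - 11*y
B(44) + ((-2 + 2)*(-3) - 48)*(-33) = (-96 + 44**2 - 11*44) + ((-2 + 2)*(-3) - 48)*(-33) = (-96 + 1936 - 484) + (0*(-3) - 48)*(-33) = 1356 + (0 - 48)*(-33) = 1356 - 48*(-33) = 1356 + 1584 = 2940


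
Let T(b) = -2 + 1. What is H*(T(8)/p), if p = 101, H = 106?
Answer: -106/101 ≈ -1.0495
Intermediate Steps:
T(b) = -1
H*(T(8)/p) = 106*(-1/101) = -106/101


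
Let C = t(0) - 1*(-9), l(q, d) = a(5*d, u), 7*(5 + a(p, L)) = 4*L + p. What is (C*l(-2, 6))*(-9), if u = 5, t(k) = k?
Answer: -1215/7 ≈ -173.57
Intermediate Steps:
a(p, L) = -5 + p/7 + 4*L/7 (a(p, L) = -5 + (4*L + p)/7 = -5 + (p + 4*L)/7 = -5 + (p/7 + 4*L/7) = -5 + p/7 + 4*L/7)
l(q, d) = -15/7 + 5*d/7 (l(q, d) = -5 + (5*d)/7 + (4/7)*5 = -5 + 5*d/7 + 20/7 = -15/7 + 5*d/7)
C = 9 (C = 0 - 1*(-9) = 0 + 9 = 9)
(C*l(-2, 6))*(-9) = (9*(-15/7 + (5/7)*6))*(-9) = (9*(-15/7 + 30/7))*(-9) = (9*(15/7))*(-9) = (135/7)*(-9) = -1215/7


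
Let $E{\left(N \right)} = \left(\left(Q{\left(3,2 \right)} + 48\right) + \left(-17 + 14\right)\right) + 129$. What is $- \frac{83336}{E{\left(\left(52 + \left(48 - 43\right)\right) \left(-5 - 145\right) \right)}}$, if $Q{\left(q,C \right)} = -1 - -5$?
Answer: $- \frac{41668}{89} \approx -468.18$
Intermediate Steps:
$Q{\left(q,C \right)} = 4$ ($Q{\left(q,C \right)} = -1 + 5 = 4$)
$E{\left(N \right)} = 178$ ($E{\left(N \right)} = \left(\left(4 + 48\right) + \left(-17 + 14\right)\right) + 129 = \left(52 - 3\right) + 129 = 49 + 129 = 178$)
$- \frac{83336}{E{\left(\left(52 + \left(48 - 43\right)\right) \left(-5 - 145\right) \right)}} = - \frac{83336}{178} = \left(-83336\right) \frac{1}{178} = - \frac{41668}{89}$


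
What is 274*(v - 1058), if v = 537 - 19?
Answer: -147960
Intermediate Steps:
v = 518
274*(v - 1058) = 274*(518 - 1058) = 274*(-540) = -147960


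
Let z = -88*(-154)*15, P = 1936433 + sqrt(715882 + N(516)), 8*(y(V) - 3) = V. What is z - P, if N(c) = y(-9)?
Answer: -1733153 - 7*sqrt(233758)/4 ≈ -1.7340e+6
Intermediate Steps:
y(V) = 3 + V/8
N(c) = 15/8 (N(c) = 3 + (1/8)*(-9) = 3 - 9/8 = 15/8)
P = 1936433 + 7*sqrt(233758)/4 (P = 1936433 + sqrt(715882 + 15/8) = 1936433 + sqrt(5727071/8) = 1936433 + 7*sqrt(233758)/4 ≈ 1.9373e+6)
z = 203280 (z = 13552*15 = 203280)
z - P = 203280 - (1936433 + 7*sqrt(233758)/4) = 203280 + (-1936433 - 7*sqrt(233758)/4) = -1733153 - 7*sqrt(233758)/4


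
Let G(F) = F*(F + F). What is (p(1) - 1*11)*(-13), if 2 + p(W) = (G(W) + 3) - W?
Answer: 117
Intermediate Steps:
G(F) = 2*F² (G(F) = F*(2*F) = 2*F²)
p(W) = 1 - W + 2*W² (p(W) = -2 + ((2*W² + 3) - W) = -2 + ((3 + 2*W²) - W) = -2 + (3 - W + 2*W²) = 1 - W + 2*W²)
(p(1) - 1*11)*(-13) = ((1 - 1*1 + 2*1²) - 1*11)*(-13) = ((1 - 1 + 2*1) - 11)*(-13) = ((1 - 1 + 2) - 11)*(-13) = (2 - 11)*(-13) = -9*(-13) = 117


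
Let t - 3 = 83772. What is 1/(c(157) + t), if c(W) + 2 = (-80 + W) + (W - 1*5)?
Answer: 1/84002 ≈ 1.1904e-5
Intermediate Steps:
t = 83775 (t = 3 + 83772 = 83775)
c(W) = -87 + 2*W (c(W) = -2 + ((-80 + W) + (W - 1*5)) = -2 + ((-80 + W) + (W - 5)) = -2 + ((-80 + W) + (-5 + W)) = -2 + (-85 + 2*W) = -87 + 2*W)
1/(c(157) + t) = 1/((-87 + 2*157) + 83775) = 1/((-87 + 314) + 83775) = 1/(227 + 83775) = 1/84002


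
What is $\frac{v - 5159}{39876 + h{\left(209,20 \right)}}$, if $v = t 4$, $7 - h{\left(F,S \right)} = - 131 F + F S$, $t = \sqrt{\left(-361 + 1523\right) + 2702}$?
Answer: $- \frac{5159}{63082} + \frac{4 \sqrt{966}}{31541} \approx -0.077841$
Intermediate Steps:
$t = 2 \sqrt{966}$ ($t = \sqrt{1162 + 2702} = \sqrt{3864} = 2 \sqrt{966} \approx 62.161$)
$h{\left(F,S \right)} = 7 + 131 F - F S$ ($h{\left(F,S \right)} = 7 - \left(- 131 F + F S\right) = 7 + 131 F - F S$)
$v = 8 \sqrt{966}$ ($v = 2 \sqrt{966} \cdot 4 = 8 \sqrt{966} \approx 248.64$)
$\frac{v - 5159}{39876 + h{\left(209,20 \right)}} = \frac{8 \sqrt{966} - 5159}{39876 + \left(7 + 131 \cdot 209 - 209 \cdot 20\right)} = \frac{-5159 + 8 \sqrt{966}}{39876 + \left(7 + 27379 - 4180\right)} = \frac{-5159 + 8 \sqrt{966}}{39876 + 23206} = \frac{-5159 + 8 \sqrt{966}}{63082} = \left(-5159 + 8 \sqrt{966}\right) \frac{1}{63082} = - \frac{5159}{63082} + \frac{4 \sqrt{966}}{31541}$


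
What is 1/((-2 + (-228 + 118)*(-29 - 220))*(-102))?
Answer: -1/2793576 ≈ -3.5796e-7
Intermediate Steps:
1/((-2 + (-228 + 118)*(-29 - 220))*(-102)) = 1/((-2 - 110*(-249))*(-102)) = 1/((-2 + 27390)*(-102)) = 1/(27388*(-102)) = 1/(-2793576) = -1/2793576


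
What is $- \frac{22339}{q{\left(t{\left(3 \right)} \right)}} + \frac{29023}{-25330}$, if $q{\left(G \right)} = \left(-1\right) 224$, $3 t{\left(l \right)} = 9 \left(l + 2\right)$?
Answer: $\frac{279672859}{2836960} \approx 98.582$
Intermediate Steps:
$t{\left(l \right)} = 6 + 3 l$ ($t{\left(l \right)} = \frac{9 \left(l + 2\right)}{3} = \frac{9 \left(2 + l\right)}{3} = \frac{18 + 9 l}{3} = 6 + 3 l$)
$q{\left(G \right)} = -224$
$- \frac{22339}{q{\left(t{\left(3 \right)} \right)}} + \frac{29023}{-25330} = - \frac{22339}{-224} + \frac{29023}{-25330} = \left(-22339\right) \left(- \frac{1}{224}\right) + 29023 \left(- \frac{1}{25330}\right) = \frac{22339}{224} - \frac{29023}{25330} = \frac{279672859}{2836960}$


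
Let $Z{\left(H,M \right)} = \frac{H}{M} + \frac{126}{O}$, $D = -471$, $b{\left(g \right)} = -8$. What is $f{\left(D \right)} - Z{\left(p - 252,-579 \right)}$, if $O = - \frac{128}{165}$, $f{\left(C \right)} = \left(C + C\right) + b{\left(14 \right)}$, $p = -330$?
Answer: $- \frac{9740581}{12352} \approx -788.58$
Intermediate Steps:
$f{\left(C \right)} = -8 + 2 C$ ($f{\left(C \right)} = \left(C + C\right) - 8 = 2 C - 8 = -8 + 2 C$)
$O = - \frac{128}{165}$ ($O = \left(-128\right) \frac{1}{165} = - \frac{128}{165} \approx -0.77576$)
$Z{\left(H,M \right)} = - \frac{10395}{64} + \frac{H}{M}$ ($Z{\left(H,M \right)} = \frac{H}{M} + \frac{126}{- \frac{128}{165}} = \frac{H}{M} + 126 \left(- \frac{165}{128}\right) = \frac{H}{M} - \frac{10395}{64} = - \frac{10395}{64} + \frac{H}{M}$)
$f{\left(D \right)} - Z{\left(p - 252,-579 \right)} = \left(-8 + 2 \left(-471\right)\right) - \left(- \frac{10395}{64} + \frac{-330 - 252}{-579}\right) = \left(-8 - 942\right) - \left(- \frac{10395}{64} + \left(-330 - 252\right) \left(- \frac{1}{579}\right)\right) = -950 - \left(- \frac{10395}{64} - - \frac{194}{193}\right) = -950 - \left(- \frac{10395}{64} + \frac{194}{193}\right) = -950 - - \frac{1993819}{12352} = -950 + \frac{1993819}{12352} = - \frac{9740581}{12352}$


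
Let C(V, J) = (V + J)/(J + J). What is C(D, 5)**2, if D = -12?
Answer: 49/100 ≈ 0.49000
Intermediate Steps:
C(V, J) = (J + V)/(2*J) (C(V, J) = (J + V)/((2*J)) = (J + V)*(1/(2*J)) = (J + V)/(2*J))
C(D, 5)**2 = ((1/2)*(5 - 12)/5)**2 = ((1/2)*(1/5)*(-7))**2 = (-7/10)**2 = 49/100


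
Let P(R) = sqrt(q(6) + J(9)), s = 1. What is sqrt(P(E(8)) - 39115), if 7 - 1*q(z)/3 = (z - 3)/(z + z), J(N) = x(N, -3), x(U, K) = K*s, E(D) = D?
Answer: sqrt(-156460 + 2*sqrt(69))/2 ≈ 197.76*I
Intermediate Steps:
x(U, K) = K (x(U, K) = K*1 = K)
J(N) = -3
q(z) = 21 - 3*(-3 + z)/(2*z) (q(z) = 21 - 3*(z - 3)/(z + z) = 21 - 3*(-3 + z)/(2*z))
P(R) = sqrt(69)/2 (P(R) = sqrt((3/2)*(3 + 13*6)/6 - 3) = sqrt((3/2)*(1/6)*(3 + 78) - 3) = sqrt((3/2)*(1/6)*81 - 3) = sqrt(81/4 - 3) = sqrt(69/4) = sqrt(69)/2)
sqrt(P(E(8)) - 39115) = sqrt(sqrt(69)/2 - 39115) = sqrt(-39115 + sqrt(69)/2)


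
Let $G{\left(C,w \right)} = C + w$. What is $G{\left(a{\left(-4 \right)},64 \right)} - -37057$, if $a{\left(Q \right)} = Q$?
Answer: $37117$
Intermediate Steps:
$G{\left(a{\left(-4 \right)},64 \right)} - -37057 = \left(-4 + 64\right) - -37057 = 60 + 37057 = 37117$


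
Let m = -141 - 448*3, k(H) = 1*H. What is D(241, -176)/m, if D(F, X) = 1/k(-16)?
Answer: 1/23760 ≈ 4.2088e-5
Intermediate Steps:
k(H) = H
m = -1485 (m = -141 - 64*21 = -141 - 1344 = -1485)
D(F, X) = -1/16 (D(F, X) = 1/(-16) = -1/16)
D(241, -176)/m = -1/16/(-1485) = -1/16*(-1/1485) = 1/23760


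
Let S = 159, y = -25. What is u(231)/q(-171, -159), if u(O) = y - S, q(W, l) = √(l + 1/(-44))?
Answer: 368*I*√76967/6997 ≈ 14.591*I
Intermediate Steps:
q(W, l) = √(-1/44 + l) (q(W, l) = √(l - 1/44) = √(-1/44 + l))
u(O) = -184 (u(O) = -25 - 1*159 = -25 - 159 = -184)
u(231)/q(-171, -159) = -184*22/√(-11 + 484*(-159)) = -184*22/√(-11 - 76956) = -184*(-2*I*√76967/6997) = -(-368)*I*√76967/6997 = 368*I*√76967/6997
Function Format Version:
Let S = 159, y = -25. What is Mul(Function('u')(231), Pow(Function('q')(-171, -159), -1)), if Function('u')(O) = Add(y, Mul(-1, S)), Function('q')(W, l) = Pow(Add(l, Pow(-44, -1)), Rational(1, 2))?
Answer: Mul(Rational(368, 6997), I, Pow(76967, Rational(1, 2))) ≈ Mul(14.591, I)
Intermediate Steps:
Function('q')(W, l) = Pow(Add(Rational(-1, 44), l), Rational(1, 2)) (Function('q')(W, l) = Pow(Add(l, Rational(-1, 44)), Rational(1, 2)) = Pow(Add(Rational(-1, 44), l), Rational(1, 2)))
Function('u')(O) = -184 (Function('u')(O) = Add(-25, Mul(-1, 159)) = Add(-25, -159) = -184)
Mul(Function('u')(231), Pow(Function('q')(-171, -159), -1)) = Mul(-184, Pow(Mul(Rational(1, 22), Pow(Add(-11, Mul(484, -159)), Rational(1, 2))), -1)) = Mul(-184, Pow(Mul(Rational(1, 22), Pow(Add(-11, -76956), Rational(1, 2))), -1)) = Mul(-184, Pow(Mul(Rational(1, 22), Pow(-76967, Rational(1, 2))), -1)) = Mul(-184, Pow(Mul(Rational(1, 22), Mul(I, Pow(76967, Rational(1, 2)))), -1)) = Mul(-184, Pow(Mul(Rational(1, 22), I, Pow(76967, Rational(1, 2))), -1)) = Mul(-184, Mul(Rational(-2, 6997), I, Pow(76967, Rational(1, 2)))) = Mul(Rational(368, 6997), I, Pow(76967, Rational(1, 2)))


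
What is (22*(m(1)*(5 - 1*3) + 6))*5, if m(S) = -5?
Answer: -440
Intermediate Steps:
(22*(m(1)*(5 - 1*3) + 6))*5 = (22*(-5*(5 - 1*3) + 6))*5 = (22*(-5*(5 - 3) + 6))*5 = (22*(-5*2 + 6))*5 = (22*(-10 + 6))*5 = (22*(-4))*5 = -88*5 = -440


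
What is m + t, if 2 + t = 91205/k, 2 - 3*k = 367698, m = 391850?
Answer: 144080668593/367696 ≈ 3.9185e+5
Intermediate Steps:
k = -367696/3 (k = ⅔ - ⅓*367698 = ⅔ - 122566 = -367696/3 ≈ -1.2257e+5)
t = -1009007/367696 (t = -2 + 91205/(-367696/3) = -2 + 91205*(-3/367696) = -2 - 273615/367696 = -1009007/367696 ≈ -2.7441)
m + t = 391850 - 1009007/367696 = 144080668593/367696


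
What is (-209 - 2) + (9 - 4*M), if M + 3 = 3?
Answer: -202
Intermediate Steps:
M = 0 (M = -3 + 3 = 0)
(-209 - 2) + (9 - 4*M) = (-209 - 2) + (9 - 4*0) = -211 + (9 + 0) = -211 + 9 = -202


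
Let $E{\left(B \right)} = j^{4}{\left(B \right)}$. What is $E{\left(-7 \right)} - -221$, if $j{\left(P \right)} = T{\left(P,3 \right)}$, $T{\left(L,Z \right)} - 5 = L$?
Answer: $237$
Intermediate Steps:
$T{\left(L,Z \right)} = 5 + L$
$j{\left(P \right)} = 5 + P$
$E{\left(B \right)} = \left(5 + B\right)^{4}$
$E{\left(-7 \right)} - -221 = \left(5 - 7\right)^{4} - -221 = \left(-2\right)^{4} + 221 = 16 + 221 = 237$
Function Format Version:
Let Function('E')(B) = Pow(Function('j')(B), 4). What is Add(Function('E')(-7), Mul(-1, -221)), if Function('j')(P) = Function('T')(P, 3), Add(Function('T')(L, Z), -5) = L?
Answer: 237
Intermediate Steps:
Function('T')(L, Z) = Add(5, L)
Function('j')(P) = Add(5, P)
Function('E')(B) = Pow(Add(5, B), 4)
Add(Function('E')(-7), Mul(-1, -221)) = Add(Pow(Add(5, -7), 4), Mul(-1, -221)) = Add(Pow(-2, 4), 221) = Add(16, 221) = 237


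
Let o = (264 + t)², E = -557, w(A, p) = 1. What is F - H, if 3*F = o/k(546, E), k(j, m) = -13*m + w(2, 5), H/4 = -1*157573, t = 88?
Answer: 6846923948/10863 ≈ 6.3030e+5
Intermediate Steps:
H = -630292 (H = 4*(-1*157573) = 4*(-157573) = -630292)
k(j, m) = 1 - 13*m (k(j, m) = -13*m + 1 = 1 - 13*m)
o = 123904 (o = (264 + 88)² = 352² = 123904)
F = 61952/10863 (F = (123904/(1 - 13*(-557)))/3 = (123904/(1 + 7241))/3 = (123904/7242)/3 = (123904*(1/7242))/3 = (⅓)*(61952/3621) = 61952/10863 ≈ 5.7030)
F - H = 61952/10863 - 1*(-630292) = 61952/10863 + 630292 = 6846923948/10863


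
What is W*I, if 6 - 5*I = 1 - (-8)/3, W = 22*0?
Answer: 0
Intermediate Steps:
W = 0
I = 7/15 (I = 6/5 - (1 - (-8)/3)/5 = 6/5 - (1 - 1*(-8/3))/5 = 6/5 - (1 + 8/3)/5 = 6/5 - ⅕*11/3 = 6/5 - 11/15 = 7/15 ≈ 0.46667)
W*I = 0*(7/15) = 0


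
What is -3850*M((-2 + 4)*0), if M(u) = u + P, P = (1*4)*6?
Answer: -92400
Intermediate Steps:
P = 24 (P = 4*6 = 24)
M(u) = 24 + u (M(u) = u + 24 = 24 + u)
-3850*M((-2 + 4)*0) = -3850*(24 + (-2 + 4)*0) = -3850*(24 + 2*0) = -3850*(24 + 0) = -3850*24 = -92400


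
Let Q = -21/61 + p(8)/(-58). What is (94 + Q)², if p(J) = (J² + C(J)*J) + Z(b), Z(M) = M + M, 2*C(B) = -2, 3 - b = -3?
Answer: 26765941609/3129361 ≈ 8553.2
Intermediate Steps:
b = 6 (b = 3 - 1*(-3) = 3 + 3 = 6)
C(B) = -1 (C(B) = (½)*(-2) = -1)
Z(M) = 2*M
p(J) = 12 + J² - J (p(J) = (J² - J) + 2*6 = (J² - J) + 12 = 12 + J² - J)
Q = -2683/1769 (Q = -21/61 + (12 + 8² - 1*8)/(-58) = -21*1/61 + (12 + 64 - 8)*(-1/58) = -21/61 + 68*(-1/58) = -21/61 - 34/29 = -2683/1769 ≈ -1.5167)
(94 + Q)² = (94 - 2683/1769)² = (163603/1769)² = 26765941609/3129361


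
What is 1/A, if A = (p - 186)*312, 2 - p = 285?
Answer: -1/146328 ≈ -6.8340e-6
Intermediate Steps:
p = -283 (p = 2 - 1*285 = 2 - 285 = -283)
A = -146328 (A = (-283 - 186)*312 = -469*312 = -146328)
1/A = 1/(-146328) = -1/146328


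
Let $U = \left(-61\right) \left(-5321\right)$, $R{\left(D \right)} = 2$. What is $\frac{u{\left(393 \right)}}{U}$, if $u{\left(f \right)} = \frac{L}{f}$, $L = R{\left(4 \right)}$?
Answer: $\frac{2}{127560333} \approx 1.5679 \cdot 10^{-8}$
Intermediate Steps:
$L = 2$
$U = 324581$
$u{\left(f \right)} = \frac{2}{f}$
$\frac{u{\left(393 \right)}}{U} = \frac{2 \cdot \frac{1}{393}}{324581} = 2 \cdot \frac{1}{393} \cdot \frac{1}{324581} = \frac{2}{393} \cdot \frac{1}{324581} = \frac{2}{127560333}$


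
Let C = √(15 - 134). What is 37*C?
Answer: 37*I*√119 ≈ 403.62*I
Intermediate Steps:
C = I*√119 (C = √(-119) = I*√119 ≈ 10.909*I)
37*C = 37*(I*√119) = 37*I*√119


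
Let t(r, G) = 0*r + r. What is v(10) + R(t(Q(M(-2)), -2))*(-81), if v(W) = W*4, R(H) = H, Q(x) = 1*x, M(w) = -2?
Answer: 202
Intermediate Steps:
Q(x) = x
t(r, G) = r (t(r, G) = 0 + r = r)
v(W) = 4*W
v(10) + R(t(Q(M(-2)), -2))*(-81) = 4*10 - 2*(-81) = 40 + 162 = 202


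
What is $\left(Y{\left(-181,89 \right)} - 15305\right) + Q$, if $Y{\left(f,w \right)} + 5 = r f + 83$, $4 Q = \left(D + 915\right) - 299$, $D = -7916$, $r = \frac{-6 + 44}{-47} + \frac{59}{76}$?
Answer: $- \frac{60888929}{3572} \approx -17046.0$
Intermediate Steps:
$r = - \frac{115}{3572}$ ($r = 38 \left(- \frac{1}{47}\right) + 59 \cdot \frac{1}{76} = - \frac{38}{47} + \frac{59}{76} = - \frac{115}{3572} \approx -0.032195$)
$Q = -1825$ ($Q = \frac{\left(-7916 + 915\right) - 299}{4} = \frac{-7001 - 299}{4} = \frac{1}{4} \left(-7300\right) = -1825$)
$Y{\left(f,w \right)} = 78 - \frac{115 f}{3572}$ ($Y{\left(f,w \right)} = -5 - \left(-83 + \frac{115 f}{3572}\right) = 78 - \frac{115 f}{3572}$)
$\left(Y{\left(-181,89 \right)} - 15305\right) + Q = \left(\left(78 - - \frac{20815}{3572}\right) - 15305\right) - 1825 = \left(\left(78 + \frac{20815}{3572}\right) - 15305\right) - 1825 = \left(\frac{299431}{3572} - 15305\right) - 1825 = - \frac{54370029}{3572} - 1825 = - \frac{60888929}{3572}$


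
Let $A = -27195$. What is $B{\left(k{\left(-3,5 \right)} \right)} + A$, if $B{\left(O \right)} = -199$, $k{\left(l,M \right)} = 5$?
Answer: $-27394$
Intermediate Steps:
$B{\left(k{\left(-3,5 \right)} \right)} + A = -199 - 27195 = -27394$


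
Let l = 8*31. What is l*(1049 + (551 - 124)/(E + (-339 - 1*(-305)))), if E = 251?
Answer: 260640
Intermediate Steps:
l = 248
l*(1049 + (551 - 124)/(E + (-339 - 1*(-305)))) = 248*(1049 + (551 - 124)/(251 + (-339 - 1*(-305)))) = 248*(1049 + 427/(251 + (-339 + 305))) = 248*(1049 + 427/(251 - 34)) = 248*(1049 + 427/217) = 248*(1049 + 427*(1/217)) = 248*(1049 + 61/31) = 248*(32580/31) = 260640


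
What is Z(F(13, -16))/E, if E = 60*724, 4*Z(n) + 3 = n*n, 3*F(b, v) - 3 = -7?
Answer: -11/1563840 ≈ -7.0340e-6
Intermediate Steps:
F(b, v) = -4/3 (F(b, v) = 1 + (⅓)*(-7) = 1 - 7/3 = -4/3)
Z(n) = -¾ + n²/4 (Z(n) = -¾ + (n*n)/4 = -¾ + n²/4)
E = 43440
Z(F(13, -16))/E = (-¾ + (-4/3)²/4)/43440 = (-¾ + (¼)*(16/9))*(1/43440) = (-¾ + 4/9)*(1/43440) = -11/36*1/43440 = -11/1563840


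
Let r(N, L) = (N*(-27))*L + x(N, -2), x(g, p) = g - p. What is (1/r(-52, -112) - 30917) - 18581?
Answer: -7785936405/157298 ≈ -49498.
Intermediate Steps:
r(N, L) = 2 + N - 27*L*N (r(N, L) = (N*(-27))*L + (N - 1*(-2)) = (-27*N)*L + (N + 2) = -27*L*N + (2 + N) = 2 + N - 27*L*N)
(1/r(-52, -112) - 30917) - 18581 = (1/(2 - 52 - 27*(-112)*(-52)) - 30917) - 18581 = (1/(2 - 52 - 157248) - 30917) - 18581 = (1/(-157298) - 30917) - 18581 = (-1/157298 - 30917) - 18581 = -4863182267/157298 - 18581 = -7785936405/157298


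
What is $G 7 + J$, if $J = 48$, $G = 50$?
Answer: $398$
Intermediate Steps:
$G 7 + J = 50 \cdot 7 + 48 = 350 + 48 = 398$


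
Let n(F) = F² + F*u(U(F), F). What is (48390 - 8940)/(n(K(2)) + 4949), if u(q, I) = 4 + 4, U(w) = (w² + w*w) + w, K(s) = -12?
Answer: 150/19 ≈ 7.8947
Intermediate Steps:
U(w) = w + 2*w² (U(w) = (w² + w²) + w = 2*w² + w = w + 2*w²)
u(q, I) = 8
n(F) = F² + 8*F (n(F) = F² + F*8 = F² + 8*F)
(48390 - 8940)/(n(K(2)) + 4949) = (48390 - 8940)/(-12*(8 - 12) + 4949) = 39450/(-12*(-4) + 4949) = 39450/(48 + 4949) = 39450/4997 = 39450*(1/4997) = 150/19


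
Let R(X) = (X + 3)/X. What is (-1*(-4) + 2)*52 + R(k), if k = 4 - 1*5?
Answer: 310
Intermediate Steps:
k = -1 (k = 4 - 5 = -1)
R(X) = (3 + X)/X
(-1*(-4) + 2)*52 + R(k) = (-1*(-4) + 2)*52 + (3 - 1)/(-1) = (4 + 2)*52 - 1*2 = 6*52 - 2 = 312 - 2 = 310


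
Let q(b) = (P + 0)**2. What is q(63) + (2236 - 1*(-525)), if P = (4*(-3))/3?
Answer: 2777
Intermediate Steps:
P = -4 (P = -12*1/3 = -4)
q(b) = 16 (q(b) = (-4 + 0)**2 = (-4)**2 = 16)
q(63) + (2236 - 1*(-525)) = 16 + (2236 - 1*(-525)) = 16 + (2236 + 525) = 16 + 2761 = 2777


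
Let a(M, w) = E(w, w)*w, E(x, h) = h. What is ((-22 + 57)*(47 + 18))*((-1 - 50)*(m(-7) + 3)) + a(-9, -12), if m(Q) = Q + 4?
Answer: 144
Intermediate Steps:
a(M, w) = w² (a(M, w) = w*w = w²)
m(Q) = 4 + Q
((-22 + 57)*(47 + 18))*((-1 - 50)*(m(-7) + 3)) + a(-9, -12) = ((-22 + 57)*(47 + 18))*((-1 - 50)*((4 - 7) + 3)) + (-12)² = (35*65)*(-51*(-3 + 3)) + 144 = 2275*(-51*0) + 144 = 2275*0 + 144 = 0 + 144 = 144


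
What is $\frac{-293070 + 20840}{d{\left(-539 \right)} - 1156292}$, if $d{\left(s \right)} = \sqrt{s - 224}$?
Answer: $\frac{314777371160}{1337011190027} + \frac{272230 i \sqrt{763}}{1337011190027} \approx 0.23543 + 5.6242 \cdot 10^{-6} i$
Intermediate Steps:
$d{\left(s \right)} = \sqrt{-224 + s}$
$\frac{-293070 + 20840}{d{\left(-539 \right)} - 1156292} = \frac{-293070 + 20840}{\sqrt{-224 - 539} - 1156292} = - \frac{272230}{\sqrt{-763} - 1156292} = - \frac{272230}{i \sqrt{763} - 1156292} = - \frac{272230}{-1156292 + i \sqrt{763}}$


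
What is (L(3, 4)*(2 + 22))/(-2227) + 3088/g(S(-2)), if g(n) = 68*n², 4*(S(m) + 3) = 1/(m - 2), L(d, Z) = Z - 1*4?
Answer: 197632/40817 ≈ 4.8419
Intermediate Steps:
L(d, Z) = -4 + Z (L(d, Z) = Z - 4 = -4 + Z)
S(m) = -3 + 1/(4*(-2 + m)) (S(m) = -3 + 1/(4*(m - 2)) = -3 + 1/(4*(-2 + m)))
(L(3, 4)*(2 + 22))/(-2227) + 3088/g(S(-2)) = ((-4 + 4)*(2 + 22))/(-2227) + 3088/((68*((25 - 12*(-2))/(4*(-2 - 2)))²)) = (0*24)*(-1/2227) + 3088/((68*((¼)*(25 + 24)/(-4))²)) = 0*(-1/2227) + 3088/((68*((¼)*(-¼)*49)²)) = 0 + 3088/((68*(-49/16)²)) = 0 + 3088/((68*(2401/256))) = 0 + 3088/(40817/64) = 0 + 3088*(64/40817) = 0 + 197632/40817 = 197632/40817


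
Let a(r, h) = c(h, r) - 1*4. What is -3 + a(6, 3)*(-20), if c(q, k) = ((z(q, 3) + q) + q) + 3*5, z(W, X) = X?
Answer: -403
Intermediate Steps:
c(q, k) = 18 + 2*q (c(q, k) = ((3 + q) + q) + 3*5 = (3 + 2*q) + 15 = 18 + 2*q)
a(r, h) = 14 + 2*h (a(r, h) = (18 + 2*h) - 1*4 = (18 + 2*h) - 4 = 14 + 2*h)
-3 + a(6, 3)*(-20) = -3 + (14 + 2*3)*(-20) = -3 + (14 + 6)*(-20) = -3 + 20*(-20) = -3 - 400 = -403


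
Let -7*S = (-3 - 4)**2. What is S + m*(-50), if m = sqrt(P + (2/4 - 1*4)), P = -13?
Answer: -7 - 25*I*sqrt(66) ≈ -7.0 - 203.1*I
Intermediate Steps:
m = I*sqrt(66)/2 (m = sqrt(-13 + (2/4 - 1*4)) = sqrt(-13 + (2*(1/4) - 4)) = sqrt(-13 + (1/2 - 4)) = sqrt(-13 - 7/2) = sqrt(-33/2) = I*sqrt(66)/2 ≈ 4.062*I)
S = -7 (S = -(-3 - 4)**2/7 = -1/7*(-7)**2 = -1/7*49 = -7)
S + m*(-50) = -7 + (I*sqrt(66)/2)*(-50) = -7 - 25*I*sqrt(66)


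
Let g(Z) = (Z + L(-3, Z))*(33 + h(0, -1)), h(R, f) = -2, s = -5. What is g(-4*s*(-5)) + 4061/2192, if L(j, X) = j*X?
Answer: 13594461/2192 ≈ 6201.9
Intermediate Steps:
L(j, X) = X*j
g(Z) = -62*Z (g(Z) = (Z + Z*(-3))*(33 - 2) = (Z - 3*Z)*31 = -2*Z*31 = -62*Z)
g(-4*s*(-5)) + 4061/2192 = -62*(-4*(-5))*(-5) + 4061/2192 = -1240*(-5) + 4061*(1/2192) = -62*(-100) + 4061/2192 = 6200 + 4061/2192 = 13594461/2192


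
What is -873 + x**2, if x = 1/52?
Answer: -2360591/2704 ≈ -873.00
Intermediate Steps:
x = 1/52 ≈ 0.019231
-873 + x**2 = -873 + (1/52)**2 = -873 + 1/2704 = -2360591/2704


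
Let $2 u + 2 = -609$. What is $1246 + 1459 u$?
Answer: $- \frac{888957}{2} \approx -4.4448 \cdot 10^{5}$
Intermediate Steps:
$u = - \frac{611}{2}$ ($u = -1 + \frac{1}{2} \left(-609\right) = -1 - \frac{609}{2} = - \frac{611}{2} \approx -305.5$)
$1246 + 1459 u = 1246 + 1459 \left(- \frac{611}{2}\right) = 1246 - \frac{891449}{2} = - \frac{888957}{2}$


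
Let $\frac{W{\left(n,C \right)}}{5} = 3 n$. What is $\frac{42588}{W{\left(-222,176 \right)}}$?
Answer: $- \frac{2366}{185} \approx -12.789$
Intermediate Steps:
$W{\left(n,C \right)} = 15 n$ ($W{\left(n,C \right)} = 5 \cdot 3 n = 15 n$)
$\frac{42588}{W{\left(-222,176 \right)}} = \frac{42588}{15 \left(-222\right)} = \frac{42588}{-3330} = 42588 \left(- \frac{1}{3330}\right) = - \frac{2366}{185}$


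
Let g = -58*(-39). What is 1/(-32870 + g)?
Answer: -1/30608 ≈ -3.2671e-5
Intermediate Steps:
g = 2262
1/(-32870 + g) = 1/(-32870 + 2262) = 1/(-30608) = -1/30608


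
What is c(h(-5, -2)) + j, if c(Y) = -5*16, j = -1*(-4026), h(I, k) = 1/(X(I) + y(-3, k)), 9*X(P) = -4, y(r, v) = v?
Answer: 3946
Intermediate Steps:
X(P) = -4/9 (X(P) = (1/9)*(-4) = -4/9)
h(I, k) = 1/(-4/9 + k)
j = 4026
c(Y) = -80
c(h(-5, -2)) + j = -80 + 4026 = 3946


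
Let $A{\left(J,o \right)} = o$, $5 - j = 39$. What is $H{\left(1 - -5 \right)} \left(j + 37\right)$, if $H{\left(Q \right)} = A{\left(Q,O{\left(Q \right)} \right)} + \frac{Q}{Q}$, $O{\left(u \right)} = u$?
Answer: $21$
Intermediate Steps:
$j = -34$ ($j = 5 - 39 = -34$)
$H{\left(Q \right)} = 1 + Q$ ($H{\left(Q \right)} = Q + \frac{Q}{Q} = Q + 1 = 1 + Q$)
$H{\left(1 - -5 \right)} \left(j + 37\right) = \left(1 + \left(1 - -5\right)\right) \left(-34 + 37\right) = \left(1 + \left(1 + 5\right)\right) 3 = \left(1 + 6\right) 3 = 7 \cdot 3 = 21$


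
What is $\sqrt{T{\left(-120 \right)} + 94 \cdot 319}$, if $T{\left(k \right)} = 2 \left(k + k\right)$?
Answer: $\sqrt{29506} \approx 171.77$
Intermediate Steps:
$T{\left(k \right)} = 4 k$ ($T{\left(k \right)} = 2 \cdot 2 k = 4 k$)
$\sqrt{T{\left(-120 \right)} + 94 \cdot 319} = \sqrt{4 \left(-120\right) + 94 \cdot 319} = \sqrt{-480 + 29986} = \sqrt{29506}$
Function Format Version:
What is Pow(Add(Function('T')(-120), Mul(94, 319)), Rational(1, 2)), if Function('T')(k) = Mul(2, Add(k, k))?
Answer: Pow(29506, Rational(1, 2)) ≈ 171.77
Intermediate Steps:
Function('T')(k) = Mul(4, k) (Function('T')(k) = Mul(2, Mul(2, k)) = Mul(4, k))
Pow(Add(Function('T')(-120), Mul(94, 319)), Rational(1, 2)) = Pow(Add(Mul(4, -120), Mul(94, 319)), Rational(1, 2)) = Pow(Add(-480, 29986), Rational(1, 2)) = Pow(29506, Rational(1, 2))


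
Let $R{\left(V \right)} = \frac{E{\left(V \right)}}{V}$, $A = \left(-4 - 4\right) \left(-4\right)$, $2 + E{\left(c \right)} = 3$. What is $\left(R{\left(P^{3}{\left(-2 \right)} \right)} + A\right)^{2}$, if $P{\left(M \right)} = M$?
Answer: $\frac{65025}{64} \approx 1016.0$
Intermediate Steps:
$E{\left(c \right)} = 1$ ($E{\left(c \right)} = -2 + 3 = 1$)
$A = 32$ ($A = \left(-8\right) \left(-4\right) = 32$)
$R{\left(V \right)} = \frac{1}{V}$ ($R{\left(V \right)} = 1 \frac{1}{V} = \frac{1}{V}$)
$\left(R{\left(P^{3}{\left(-2 \right)} \right)} + A\right)^{2} = \left(\frac{1}{\left(-2\right)^{3}} + 32\right)^{2} = \left(\frac{1}{-8} + 32\right)^{2} = \left(- \frac{1}{8} + 32\right)^{2} = \left(\frac{255}{8}\right)^{2} = \frac{65025}{64}$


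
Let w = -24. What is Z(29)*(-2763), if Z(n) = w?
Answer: 66312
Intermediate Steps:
Z(n) = -24
Z(29)*(-2763) = -24*(-2763) = 66312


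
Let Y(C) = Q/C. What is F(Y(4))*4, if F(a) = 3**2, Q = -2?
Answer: 36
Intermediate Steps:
Y(C) = -2/C
F(a) = 9
F(Y(4))*4 = 9*4 = 36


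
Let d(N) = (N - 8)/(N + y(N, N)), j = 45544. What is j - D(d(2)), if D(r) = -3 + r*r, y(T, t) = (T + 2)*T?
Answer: 1138666/25 ≈ 45547.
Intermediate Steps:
y(T, t) = T*(2 + T) (y(T, t) = (2 + T)*T = T*(2 + T))
d(N) = (-8 + N)/(N + N*(2 + N)) (d(N) = (N - 8)/(N + N*(2 + N)) = (-8 + N)/(N + N*(2 + N)))
D(r) = -3 + r**2
j - D(d(2)) = 45544 - (-3 + ((-8 + 2)/(2*(3 + 2)))**2) = 45544 - (-3 + ((1/2)*(-6)/5)**2) = 45544 - (-3 + ((1/2)*(1/5)*(-6))**2) = 45544 - (-3 + (-3/5)**2) = 45544 - (-3 + 9/25) = 45544 - 1*(-66/25) = 45544 + 66/25 = 1138666/25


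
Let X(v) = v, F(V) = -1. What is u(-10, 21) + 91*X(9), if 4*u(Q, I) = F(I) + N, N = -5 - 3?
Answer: 3267/4 ≈ 816.75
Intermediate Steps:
N = -8
u(Q, I) = -9/4 (u(Q, I) = (-1 - 8)/4 = (1/4)*(-9) = -9/4)
u(-10, 21) + 91*X(9) = -9/4 + 91*9 = -9/4 + 819 = 3267/4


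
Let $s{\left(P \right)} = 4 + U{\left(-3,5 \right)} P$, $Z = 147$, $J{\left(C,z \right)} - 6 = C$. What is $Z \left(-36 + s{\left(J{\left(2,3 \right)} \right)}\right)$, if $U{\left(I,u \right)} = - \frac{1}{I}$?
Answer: $-4312$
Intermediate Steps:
$J{\left(C,z \right)} = 6 + C$
$s{\left(P \right)} = 4 + \frac{P}{3}$ ($s{\left(P \right)} = 4 + - \frac{1}{-3} P = 4 + \left(-1\right) \left(- \frac{1}{3}\right) P = 4 + \frac{P}{3}$)
$Z \left(-36 + s{\left(J{\left(2,3 \right)} \right)}\right) = 147 \left(-36 + \left(4 + \frac{6 + 2}{3}\right)\right) = 147 \left(-36 + \left(4 + \frac{1}{3} \cdot 8\right)\right) = 147 \left(-36 + \left(4 + \frac{8}{3}\right)\right) = 147 \left(-36 + \frac{20}{3}\right) = 147 \left(- \frac{88}{3}\right) = -4312$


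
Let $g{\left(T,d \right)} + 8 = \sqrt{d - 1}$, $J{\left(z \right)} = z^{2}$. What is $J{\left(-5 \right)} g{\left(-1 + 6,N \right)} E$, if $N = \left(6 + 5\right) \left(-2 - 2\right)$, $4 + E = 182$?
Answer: $-35600 + 13350 i \sqrt{5} \approx -35600.0 + 29852.0 i$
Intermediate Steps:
$E = 178$ ($E = -4 + 182 = 178$)
$N = -44$ ($N = 11 \left(-4\right) = -44$)
$g{\left(T,d \right)} = -8 + \sqrt{-1 + d}$ ($g{\left(T,d \right)} = -8 + \sqrt{d - 1} = -8 + \sqrt{-1 + d}$)
$J{\left(-5 \right)} g{\left(-1 + 6,N \right)} E = \left(-5\right)^{2} \left(-8 + \sqrt{-1 - 44}\right) 178 = 25 \left(-8 + \sqrt{-45}\right) 178 = 25 \left(-8 + 3 i \sqrt{5}\right) 178 = \left(-200 + 75 i \sqrt{5}\right) 178 = -35600 + 13350 i \sqrt{5}$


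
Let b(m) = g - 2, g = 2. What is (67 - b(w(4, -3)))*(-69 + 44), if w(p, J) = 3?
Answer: -1675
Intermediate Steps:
b(m) = 0 (b(m) = 2 - 2 = 0)
(67 - b(w(4, -3)))*(-69 + 44) = (67 - 1*0)*(-69 + 44) = (67 + 0)*(-25) = 67*(-25) = -1675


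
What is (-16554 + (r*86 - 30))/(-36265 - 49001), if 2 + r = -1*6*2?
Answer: 8894/42633 ≈ 0.20862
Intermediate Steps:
r = -14 (r = -2 - 1*6*2 = -2 - 6*2 = -2 - 12 = -14)
(-16554 + (r*86 - 30))/(-36265 - 49001) = (-16554 + (-14*86 - 30))/(-36265 - 49001) = (-16554 + (-1204 - 30))/(-85266) = (-16554 - 1234)*(-1/85266) = -17788*(-1/85266) = 8894/42633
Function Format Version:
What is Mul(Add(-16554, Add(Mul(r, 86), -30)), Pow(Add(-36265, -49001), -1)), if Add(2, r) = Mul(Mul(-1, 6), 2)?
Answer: Rational(8894, 42633) ≈ 0.20862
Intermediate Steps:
r = -14 (r = Add(-2, Mul(Mul(-1, 6), 2)) = Add(-2, Mul(-6, 2)) = Add(-2, -12) = -14)
Mul(Add(-16554, Add(Mul(r, 86), -30)), Pow(Add(-36265, -49001), -1)) = Mul(Add(-16554, Add(Mul(-14, 86), -30)), Pow(Add(-36265, -49001), -1)) = Mul(Add(-16554, Add(-1204, -30)), Pow(-85266, -1)) = Mul(Add(-16554, -1234), Rational(-1, 85266)) = Mul(-17788, Rational(-1, 85266)) = Rational(8894, 42633)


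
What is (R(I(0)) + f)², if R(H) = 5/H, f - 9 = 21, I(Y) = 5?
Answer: 961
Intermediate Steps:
f = 30 (f = 9 + 21 = 30)
(R(I(0)) + f)² = (5/5 + 30)² = (5*(⅕) + 30)² = (1 + 30)² = 31² = 961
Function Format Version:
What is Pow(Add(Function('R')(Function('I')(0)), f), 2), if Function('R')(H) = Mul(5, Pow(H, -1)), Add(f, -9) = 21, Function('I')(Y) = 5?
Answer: 961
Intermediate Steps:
f = 30 (f = Add(9, 21) = 30)
Pow(Add(Function('R')(Function('I')(0)), f), 2) = Pow(Add(Mul(5, Pow(5, -1)), 30), 2) = Pow(Add(Mul(5, Rational(1, 5)), 30), 2) = Pow(Add(1, 30), 2) = Pow(31, 2) = 961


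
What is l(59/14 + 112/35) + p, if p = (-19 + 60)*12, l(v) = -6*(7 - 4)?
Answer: 474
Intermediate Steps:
l(v) = -18 (l(v) = -6*3 = -18)
p = 492 (p = 41*12 = 492)
l(59/14 + 112/35) + p = -18 + 492 = 474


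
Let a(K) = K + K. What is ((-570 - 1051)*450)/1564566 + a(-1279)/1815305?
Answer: -221362732013/473360747105 ≈ -0.46764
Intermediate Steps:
a(K) = 2*K
((-570 - 1051)*450)/1564566 + a(-1279)/1815305 = ((-570 - 1051)*450)/1564566 + (2*(-1279))/1815305 = -1621*450*(1/1564566) - 2558*1/1815305 = -729450*1/1564566 - 2558/1815305 = -121575/260761 - 2558/1815305 = -221362732013/473360747105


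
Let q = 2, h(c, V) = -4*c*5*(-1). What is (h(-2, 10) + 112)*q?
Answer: 144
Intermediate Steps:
h(c, V) = 20*c (h(c, V) = -20*c*(-1) = 20*c)
(h(-2, 10) + 112)*q = (20*(-2) + 112)*2 = (-40 + 112)*2 = 72*2 = 144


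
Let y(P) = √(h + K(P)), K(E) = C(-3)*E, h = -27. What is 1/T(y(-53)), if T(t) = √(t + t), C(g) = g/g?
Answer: -√2*5^(¾)*I^(3/2)/20 ≈ 0.16719 - 0.16719*I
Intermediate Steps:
C(g) = 1
K(E) = E (K(E) = 1*E = E)
y(P) = √(-27 + P)
T(t) = √2*√t (T(t) = √(2*t) = √2*√t)
1/T(y(-53)) = 1/(√2*√(√(-27 - 53))) = 1/(√2*√(√(-80))) = 1/(√2*√(4*I*√5)) = 1/(√2*(2*5^(¼)*√I)) = 1/(2*√2*5^(¼)*√I) = -√2*5^(¾)*I^(3/2)/20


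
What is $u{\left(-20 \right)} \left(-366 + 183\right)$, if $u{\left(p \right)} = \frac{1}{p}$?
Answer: $\frac{183}{20} \approx 9.15$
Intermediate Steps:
$u{\left(-20 \right)} \left(-366 + 183\right) = \frac{-366 + 183}{-20} = \left(- \frac{1}{20}\right) \left(-183\right) = \frac{183}{20}$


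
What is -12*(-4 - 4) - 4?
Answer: 92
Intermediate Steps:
-12*(-4 - 4) - 4 = -12*(-8) - 4 = 96 - 4 = 92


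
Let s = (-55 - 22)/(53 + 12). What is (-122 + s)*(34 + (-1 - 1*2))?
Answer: -248217/65 ≈ -3818.7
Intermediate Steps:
s = -77/65 ≈ -1.1846
(-122 + s)*(34 + (-1 - 1*2)) = (-122 - 77/65)*(34 + (-1 - 1*2)) = -8007*(34 + (-1 - 2))/65 = -8007*(34 - 3)/65 = -8007/65*31 = -248217/65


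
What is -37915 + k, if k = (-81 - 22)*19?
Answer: -39872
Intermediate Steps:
k = -1957 (k = -103*19 = -1957)
-37915 + k = -37915 - 1957 = -39872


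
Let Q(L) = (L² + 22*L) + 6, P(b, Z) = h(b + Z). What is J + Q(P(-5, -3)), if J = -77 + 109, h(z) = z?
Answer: -74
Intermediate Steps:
P(b, Z) = Z + b (P(b, Z) = b + Z = Z + b)
J = 32
Q(L) = 6 + L² + 22*L
J + Q(P(-5, -3)) = 32 + (6 + (-3 - 5)² + 22*(-3 - 5)) = 32 + (6 + (-8)² + 22*(-8)) = 32 + (6 + 64 - 176) = 32 - 106 = -74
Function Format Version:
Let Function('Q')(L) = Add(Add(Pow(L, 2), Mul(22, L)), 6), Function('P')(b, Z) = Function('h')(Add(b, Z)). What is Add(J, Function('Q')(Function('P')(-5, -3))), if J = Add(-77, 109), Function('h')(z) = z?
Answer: -74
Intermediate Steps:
Function('P')(b, Z) = Add(Z, b) (Function('P')(b, Z) = Add(b, Z) = Add(Z, b))
J = 32
Function('Q')(L) = Add(6, Pow(L, 2), Mul(22, L))
Add(J, Function('Q')(Function('P')(-5, -3))) = Add(32, Add(6, Pow(Add(-3, -5), 2), Mul(22, Add(-3, -5)))) = Add(32, Add(6, Pow(-8, 2), Mul(22, -8))) = Add(32, Add(6, 64, -176)) = Add(32, -106) = -74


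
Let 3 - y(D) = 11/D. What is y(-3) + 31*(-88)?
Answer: -8164/3 ≈ -2721.3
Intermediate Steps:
y(D) = 3 - 11/D
y(-3) + 31*(-88) = (3 - 11/(-3)) + 31*(-88) = (3 - 11*(-1/3)) - 2728 = (3 + 11/3) - 2728 = 20/3 - 2728 = -8164/3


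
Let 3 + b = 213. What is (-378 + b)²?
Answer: 28224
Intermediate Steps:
b = 210 (b = -3 + 213 = 210)
(-378 + b)² = (-378 + 210)² = (-168)² = 28224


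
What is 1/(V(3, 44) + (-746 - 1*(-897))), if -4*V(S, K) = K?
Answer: 1/140 ≈ 0.0071429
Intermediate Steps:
V(S, K) = -K/4
1/(V(3, 44) + (-746 - 1*(-897))) = 1/(-1/4*44 + (-746 - 1*(-897))) = 1/(-11 + (-746 + 897)) = 1/(-11 + 151) = 1/140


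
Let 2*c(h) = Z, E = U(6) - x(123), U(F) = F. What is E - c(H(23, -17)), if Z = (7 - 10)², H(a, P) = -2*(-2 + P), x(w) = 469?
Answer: -935/2 ≈ -467.50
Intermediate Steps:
H(a, P) = 4 - 2*P
E = -463 (E = 6 - 1*469 = 6 - 469 = -463)
Z = 9 (Z = (-3)² = 9)
c(h) = 9/2 (c(h) = (½)*9 = 9/2)
E - c(H(23, -17)) = -463 - 1*9/2 = -463 - 9/2 = -935/2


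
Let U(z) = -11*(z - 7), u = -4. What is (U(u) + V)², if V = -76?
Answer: 2025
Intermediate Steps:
U(z) = 77 - 11*z (U(z) = -11*(-7 + z) = 77 - 11*z)
(U(u) + V)² = ((77 - 11*(-4)) - 76)² = ((77 + 44) - 76)² = (121 - 76)² = 45² = 2025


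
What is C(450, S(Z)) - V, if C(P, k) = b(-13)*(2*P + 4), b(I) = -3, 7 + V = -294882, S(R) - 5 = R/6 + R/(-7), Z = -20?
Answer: 292177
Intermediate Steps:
S(R) = 5 + R/42 (S(R) = 5 + (R/6 + R/(-7)) = 5 + (R*(⅙) + R*(-⅐)) = 5 + (R/6 - R/7) = 5 + R/42)
V = -294889 (V = -7 - 294882 = -294889)
C(P, k) = -12 - 6*P (C(P, k) = -3*(2*P + 4) = -3*(4 + 2*P) = -12 - 6*P)
C(450, S(Z)) - V = (-12 - 6*450) - 1*(-294889) = (-12 - 2700) + 294889 = -2712 + 294889 = 292177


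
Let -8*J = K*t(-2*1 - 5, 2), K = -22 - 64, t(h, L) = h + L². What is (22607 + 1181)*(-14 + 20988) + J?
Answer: 1995717919/4 ≈ 4.9893e+8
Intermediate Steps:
K = -86
J = -129/4 (J = -(-43)*((-2*1 - 5) + 2²)/4 = -(-43)*((-2 - 5) + 4)/4 = -(-43)*(-7 + 4)/4 = -(-43)*(-3)/4 = -⅛*258 = -129/4 ≈ -32.250)
(22607 + 1181)*(-14 + 20988) + J = (22607 + 1181)*(-14 + 20988) - 129/4 = 23788*20974 - 129/4 = 498929512 - 129/4 = 1995717919/4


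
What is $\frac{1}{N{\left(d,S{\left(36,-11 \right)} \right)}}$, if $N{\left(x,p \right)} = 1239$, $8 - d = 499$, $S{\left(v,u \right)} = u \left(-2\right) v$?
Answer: $\frac{1}{1239} \approx 0.0008071$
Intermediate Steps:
$S{\left(v,u \right)} = - 2 u v$
$d = -491$ ($d = 8 - 499 = -491$)
$\frac{1}{N{\left(d,S{\left(36,-11 \right)} \right)}} = \frac{1}{1239}$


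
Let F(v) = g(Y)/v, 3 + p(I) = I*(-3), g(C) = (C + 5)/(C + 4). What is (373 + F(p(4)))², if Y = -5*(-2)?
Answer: 27258841/196 ≈ 1.3908e+5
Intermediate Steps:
Y = 10
g(C) = (5 + C)/(4 + C)
p(I) = -3 - 3*I (p(I) = -3 + I*(-3) = -3 - 3*I)
F(v) = 15/(14*v) (F(v) = ((5 + 10)/(4 + 10))/v = (15/14)/v = ((1/14)*15)/v = 15/(14*v))
(373 + F(p(4)))² = (373 + 15/(14*(-3 - 3*4)))² = (373 + 15/(14*(-3 - 12)))² = (373 + (15/14)/(-15))² = (373 + (15/14)*(-1/15))² = (373 - 1/14)² = (5221/14)² = 27258841/196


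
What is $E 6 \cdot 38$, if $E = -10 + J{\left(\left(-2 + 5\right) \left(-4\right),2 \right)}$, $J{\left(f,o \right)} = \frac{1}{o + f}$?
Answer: $- \frac{11514}{5} \approx -2302.8$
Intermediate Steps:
$J{\left(f,o \right)} = \frac{1}{f + o}$
$E = - \frac{101}{10}$ ($E = -10 + \frac{1}{\left(-2 + 5\right) \left(-4\right) + 2} = -10 + \frac{1}{3 \left(-4\right) + 2} = -10 + \frac{1}{-12 + 2} = -10 + \frac{1}{-10} = -10 - \frac{1}{10} = - \frac{101}{10} \approx -10.1$)
$E 6 \cdot 38 = \left(- \frac{101}{10}\right) 6 \cdot 38 = \left(- \frac{303}{5}\right) 38 = - \frac{11514}{5}$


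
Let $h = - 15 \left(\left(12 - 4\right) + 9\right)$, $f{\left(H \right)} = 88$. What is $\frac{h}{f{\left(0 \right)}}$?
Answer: $- \frac{255}{88} \approx -2.8977$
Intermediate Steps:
$h = -255$ ($h = - 15 \left(8 + 9\right) = \left(-15\right) 17 = -255$)
$\frac{h}{f{\left(0 \right)}} = - \frac{255}{88}$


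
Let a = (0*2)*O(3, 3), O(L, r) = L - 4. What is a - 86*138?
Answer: -11868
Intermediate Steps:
O(L, r) = -4 + L
a = 0 (a = (0*2)*(-4 + 3) = 0*(-1) = 0)
a - 86*138 = 0 - 86*138 = 0 - 11868 = -11868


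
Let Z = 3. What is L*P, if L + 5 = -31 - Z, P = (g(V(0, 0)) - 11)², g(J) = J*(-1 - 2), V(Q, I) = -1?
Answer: -2496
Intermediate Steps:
g(J) = -3*J (g(J) = J*(-3) = -3*J)
P = 64 (P = (-3*(-1) - 11)² = (3 - 11)² = (-8)² = 64)
L = -39 (L = -5 + (-31 - 1*3) = -5 + (-31 - 3) = -5 - 34 = -39)
L*P = -39*64 = -2496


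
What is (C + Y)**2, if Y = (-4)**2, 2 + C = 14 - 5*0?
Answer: 784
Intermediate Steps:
C = 12 (C = -2 + (14 - 5*0) = -2 + (14 + 0) = -2 + 14 = 12)
Y = 16
(C + Y)**2 = (12 + 16)**2 = 28**2 = 784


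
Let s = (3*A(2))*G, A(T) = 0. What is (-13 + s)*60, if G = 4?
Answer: -780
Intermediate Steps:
s = 0 (s = (3*0)*4 = 0*4 = 0)
(-13 + s)*60 = (-13 + 0)*60 = -13*60 = -780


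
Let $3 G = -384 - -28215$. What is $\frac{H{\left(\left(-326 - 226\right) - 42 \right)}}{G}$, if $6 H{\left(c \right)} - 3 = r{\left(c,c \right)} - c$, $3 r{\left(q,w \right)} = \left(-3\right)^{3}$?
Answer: $\frac{98}{9277} \approx 0.010564$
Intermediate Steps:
$r{\left(q,w \right)} = -9$ ($r{\left(q,w \right)} = \frac{\left(-3\right)^{3}}{3} = \frac{1}{3} \left(-27\right) = -9$)
$G = 9277$ ($G = \frac{-384 - -28215}{3} = \frac{-384 + 28215}{3} = \frac{1}{3} \cdot 27831 = 9277$)
$H{\left(c \right)} = -1 - \frac{c}{6}$ ($H{\left(c \right)} = \frac{1}{2} + \frac{-9 - c}{6} = \frac{1}{2} - \left(\frac{3}{2} + \frac{c}{6}\right) = -1 - \frac{c}{6}$)
$\frac{H{\left(\left(-326 - 226\right) - 42 \right)}}{G} = \frac{-1 - \frac{\left(-326 - 226\right) - 42}{6}}{9277} = \left(-1 - \frac{-552 - 42}{6}\right) \frac{1}{9277} = \left(-1 - -99\right) \frac{1}{9277} = \left(-1 + 99\right) \frac{1}{9277} = 98 \cdot \frac{1}{9277} = \frac{98}{9277}$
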